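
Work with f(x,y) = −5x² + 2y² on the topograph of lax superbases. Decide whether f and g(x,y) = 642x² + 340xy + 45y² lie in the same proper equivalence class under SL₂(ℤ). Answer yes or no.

D₁ = 40, D₂ = 40
river cycle of f (length 6): (2, 4, -3), (-3, 2, 3), (3, 4, -2), (-2, 4, 3), (3, 2, -3), (-3, 4, 2)
river cycle of g (length 6): (2, 4, -3), (-3, 2, 3), (3, 4, -2), (-2, 4, 3), (3, 2, -3), (-3, 4, 2)
cycles coincide ⇒ equivalent

yes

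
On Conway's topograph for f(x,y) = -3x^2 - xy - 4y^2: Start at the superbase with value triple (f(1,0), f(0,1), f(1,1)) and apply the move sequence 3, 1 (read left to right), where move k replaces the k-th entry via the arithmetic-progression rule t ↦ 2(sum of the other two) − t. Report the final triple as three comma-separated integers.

start (-3,-4,-8) = (f(1,0),f(0,1),f(1,1))
replace slot 3: 2·((-3)+(-4)) − (-8) = -6 → (-3,-4,-6)
replace slot 1: 2·((-4)+(-6)) − (-3) = -17 → (-17,-4,-6)

-17,-4,-6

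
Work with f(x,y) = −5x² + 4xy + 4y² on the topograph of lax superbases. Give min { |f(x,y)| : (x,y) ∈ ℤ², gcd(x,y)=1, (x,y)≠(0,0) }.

river: ρ → (4,4,-5)
river: ρ → (-5,6,3)
river: ρ → (3,6,-5)
river: ρ → (-5,4,4)
closes: descent 0, river 4
min |a| on river = 3

3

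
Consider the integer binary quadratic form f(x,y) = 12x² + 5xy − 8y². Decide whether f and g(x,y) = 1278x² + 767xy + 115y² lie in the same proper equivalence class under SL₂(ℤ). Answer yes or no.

D₁ = 409, D₂ = 409
river cycle of f (length 54): (-8, 11, 9), (9, 7, -10), (-10, 13, 6), (6, 11, -12), (-12, 13, 5), (5, 17, -6), (-6, 19, 2), (2, 17, -15), (-15, 13, 4), (4, 19, -3), … (44 more)
river cycle of g (length 54): (12, 5, -8), (-8, 11, 9), (9, 7, -10), (-10, 13, 6), (6, 11, -12), (-12, 13, 5), (5, 17, -6), (-6, 19, 2), (2, 17, -15), (-15, 13, 4), … (44 more)
cycles coincide ⇒ equivalent

yes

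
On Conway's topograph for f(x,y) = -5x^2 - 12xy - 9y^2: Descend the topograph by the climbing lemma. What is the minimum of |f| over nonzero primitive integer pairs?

translate: b→2 (≡12 mod 10), so (5,12,9)→(5,2,2)
flip: (5,2,2)→(2,-2,5)
translate: b→2 (≡-2 mod 4), so (2,-2,5)→(2,2,5)
reduced (well bottom): (2,2,5) with a≤c, −a<b≤a
well minimum |f| = |-2| = 2 (negative-definite)

2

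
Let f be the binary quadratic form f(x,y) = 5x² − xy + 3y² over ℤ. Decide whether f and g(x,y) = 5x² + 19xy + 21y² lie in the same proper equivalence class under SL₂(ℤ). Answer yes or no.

D₁ = -59, D₂ = -59
f: flip: (5,-1,3)→(3,1,5)
f: reduced (well bottom): (3,1,5) with a≤c, −a<b≤a
g: translate: b→-1 (≡19 mod 10), so (5,19,21)→(5,-1,3)
g: flip: (5,-1,3)→(3,1,5)
g: reduced (well bottom): (3,1,5) with a≤c, −a<b≤a
reduced forms (3, 1, 5) vs (3, 1, 5) ⇒ equivalent

yes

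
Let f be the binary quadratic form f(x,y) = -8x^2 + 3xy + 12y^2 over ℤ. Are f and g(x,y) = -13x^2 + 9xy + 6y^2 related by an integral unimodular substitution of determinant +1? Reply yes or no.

D₁ = 393, D₂ = 393
river cycle of f (length 16): (-8, 19, 1), (1, 19, -8), (-8, 13, 7), (7, 15, -6), (-6, 9, 13), (13, 17, -2), (-2, 19, 4), (4, 13, -14), (-14, 15, 3), (3, 15, -14), … (6 more)
river cycle of g (length 16): (6, 15, -7), (-7, 13, 8), (8, 19, -1), (-1, 19, 8), (8, 13, -7), (-7, 15, 6), (6, 9, -13), (-13, 17, 2), (2, 19, -4), (-4, 13, 14), … (6 more)
cycles differ ⇒ inequivalent

no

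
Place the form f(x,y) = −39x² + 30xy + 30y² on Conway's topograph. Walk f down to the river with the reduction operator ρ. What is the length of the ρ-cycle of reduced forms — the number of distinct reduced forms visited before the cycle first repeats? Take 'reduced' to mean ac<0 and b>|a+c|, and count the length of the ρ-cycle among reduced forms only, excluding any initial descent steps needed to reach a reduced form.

D = 5580, ⌊√D⌋ = 74
river: ρ → (30,30,-39)
river: ρ → (-39,48,21)
river: ρ → (21,36,-51)
river: ρ → (-51,66,6)
river: ρ → (6,66,-51)
river: ρ → (-51,36,21)
river: ρ → (21,48,-39)
river: ρ → (-39,30,30)
ρ-cycle length = 8 (tail of 0 descent steps not counted)

8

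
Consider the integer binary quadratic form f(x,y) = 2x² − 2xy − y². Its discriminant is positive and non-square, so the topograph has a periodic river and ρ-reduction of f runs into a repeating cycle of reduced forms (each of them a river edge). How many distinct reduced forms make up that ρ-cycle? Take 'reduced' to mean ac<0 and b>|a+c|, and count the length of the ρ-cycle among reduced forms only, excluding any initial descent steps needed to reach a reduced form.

D = 12, ⌊√D⌋ = 3
descent: ρ → (-1,2,2)  [lands on river]
river: ρ → (2,2,-1)
ρ-cycle length = 2 (tail of 1 descent step not counted)

2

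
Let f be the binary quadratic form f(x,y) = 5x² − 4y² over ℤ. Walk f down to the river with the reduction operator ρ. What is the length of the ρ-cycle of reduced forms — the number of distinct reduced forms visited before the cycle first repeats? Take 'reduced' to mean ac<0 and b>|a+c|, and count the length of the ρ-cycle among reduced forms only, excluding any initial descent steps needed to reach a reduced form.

D = 80, ⌊√D⌋ = 8
descent: ρ → (-4,8,1)  [lands on river]
river: ρ → (1,8,-4)
ρ-cycle length = 2 (tail of 1 descent step not counted)

2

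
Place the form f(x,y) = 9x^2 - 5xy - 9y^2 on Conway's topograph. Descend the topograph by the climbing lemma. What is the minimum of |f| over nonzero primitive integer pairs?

descent: ρ → (-9,5,9)  [lands on river]
river: ρ → (9,13,-5)
river: ρ → (-5,17,3)
river: ρ → (3,13,-15)
river: ρ → (-15,17,1)
river: ρ → (1,17,-15)
river: ρ → (-15,13,3)
river: ρ → (3,17,-5)
river: ρ → (-5,13,9)
river: ρ → (9,5,-9)
river: ρ → (-9,13,5)
river: ρ → (5,17,-3)
river: ρ → (-3,13,15)
river: ρ → (15,17,-1)
river: ρ → (-1,17,15)
river: ρ → (15,13,-3)
river: ρ → (-3,17,5)
river: ρ → (5,13,-9)
closes: descent 1, river 18
min |a| on river = 1

1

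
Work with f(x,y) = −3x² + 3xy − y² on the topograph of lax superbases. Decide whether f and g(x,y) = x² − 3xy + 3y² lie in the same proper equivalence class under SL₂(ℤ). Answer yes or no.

D₁ = -3, D₂ = -3
f is negative-definite; reduce −f:
−f: translate: b→3 (≡-3 mod 6), so (3,-3,1)→(3,3,1)
−f: flip: (3,3,1)→(1,-3,3)
−f: translate: b→1 (≡-3 mod 2), so (1,-3,3)→(1,1,1)
−f: reduced (well bottom): (1,1,1) with a≤c, −a<b≤a
flip sign back: reduced form of f is (-1,-1,-1)
g: translate: b→1 (≡-3 mod 2), so (1,-3,3)→(1,1,1)
g: reduced (well bottom): (1,1,1) with a≤c, −a<b≤a
reduced forms (-1, -1, -1) vs (1, 1, 1) ⇒ inequivalent

no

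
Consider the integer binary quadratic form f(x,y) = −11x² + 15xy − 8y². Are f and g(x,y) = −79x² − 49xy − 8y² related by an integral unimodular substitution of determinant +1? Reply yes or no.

D₁ = -127, D₂ = -127
f is negative-definite; reduce −f:
−f: translate: b→7 (≡-15 mod 22), so (11,-15,8)→(11,7,4)
−f: flip: (11,7,4)→(4,-7,11)
−f: translate: b→1 (≡-7 mod 8), so (4,-7,11)→(4,1,8)
−f: reduced (well bottom): (4,1,8) with a≤c, −a<b≤a
flip sign back: reduced form of f is (-4,-1,-8)
g is negative-definite; reduce −g:
−g: flip: (79,49,8)→(8,-49,79)
−g: translate: b→-1 (≡-49 mod 16), so (8,-49,79)→(8,-1,4)
−g: flip: (8,-1,4)→(4,1,8)
−g: reduced (well bottom): (4,1,8) with a≤c, −a<b≤a
flip sign back: reduced form of g is (-4,-1,-8)
reduced forms (-4, -1, -8) vs (-4, -1, -8) ⇒ equivalent

yes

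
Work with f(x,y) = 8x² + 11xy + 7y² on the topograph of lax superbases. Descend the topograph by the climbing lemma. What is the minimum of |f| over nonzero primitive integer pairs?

translate: b→-5 (≡11 mod 16), so (8,11,7)→(8,-5,4)
flip: (8,-5,4)→(4,5,8)
translate: b→-3 (≡5 mod 8), so (4,5,8)→(4,-3,7)
reduced (well bottom): (4,-3,7) with a≤c, −a<b≤a
well minimum = a = 4

4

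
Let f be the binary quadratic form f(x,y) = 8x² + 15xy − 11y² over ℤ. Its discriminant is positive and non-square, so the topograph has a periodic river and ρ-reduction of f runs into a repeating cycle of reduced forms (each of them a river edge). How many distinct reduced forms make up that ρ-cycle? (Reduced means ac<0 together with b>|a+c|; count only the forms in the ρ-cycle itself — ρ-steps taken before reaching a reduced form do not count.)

D = 577, ⌊√D⌋ = 24
river: ρ → (-11,7,12)
river: ρ → (12,17,-6)
river: ρ → (-6,19,9)
river: ρ → (9,17,-8)
river: ρ → (-8,15,11)
river: ρ → (11,7,-12)
river: ρ → (-12,17,6)
river: ρ → (6,19,-9)
river: ρ → (-9,17,8)
river: ρ → (8,15,-11)
ρ-cycle length = 10 (tail of 0 descent steps not counted)

10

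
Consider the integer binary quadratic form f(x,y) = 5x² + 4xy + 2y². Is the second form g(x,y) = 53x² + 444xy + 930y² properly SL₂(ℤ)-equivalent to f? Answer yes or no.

D₁ = -24, D₂ = -24
f: flip: (5,4,2)→(2,-4,5)
f: translate: b→0 (≡-4 mod 4), so (2,-4,5)→(2,0,3)
f: reduced (well bottom): (2,0,3) with a≤c, −a<b≤a
g: translate: b→20 (≡444 mod 106), so (53,444,930)→(53,20,2)
g: flip: (53,20,2)→(2,-20,53)
g: translate: b→0 (≡-20 mod 4), so (2,-20,53)→(2,0,3)
g: reduced (well bottom): (2,0,3) with a≤c, −a<b≤a
reduced forms (2, 0, 3) vs (2, 0, 3) ⇒ equivalent

yes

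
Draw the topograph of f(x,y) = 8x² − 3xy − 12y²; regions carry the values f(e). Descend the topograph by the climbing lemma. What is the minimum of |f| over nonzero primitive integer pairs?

descent: ρ → (-12,3,8)
descent: ρ → (8,13,-7)  [lands on river]
river: ρ → (-7,15,6)
river: ρ → (6,9,-13)
river: ρ → (-13,17,2)
river: ρ → (2,19,-4)
river: ρ → (-4,13,14)
river: ρ → (14,15,-3)
river: ρ → (-3,15,14)
river: ρ → (14,13,-4)
river: ρ → (-4,19,2)
river: ρ → (2,17,-13)
river: ρ → (-13,9,6)
river: ρ → (6,15,-7)
river: ρ → (-7,13,8)
river: ρ → (8,19,-1)
river: ρ → (-1,19,8)
closes: descent 2, river 16
min |a| on river = 1

1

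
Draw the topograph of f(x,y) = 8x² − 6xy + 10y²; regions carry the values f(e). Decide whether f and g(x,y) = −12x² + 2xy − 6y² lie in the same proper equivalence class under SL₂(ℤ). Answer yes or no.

D₁ = -284, D₂ = -284
f: reduced (well bottom): (8,-6,10) with a≤c, −a<b≤a
g is negative-definite; reduce −g:
−g: flip: (12,-2,6)→(6,2,12)
−g: reduced (well bottom): (6,2,12) with a≤c, −a<b≤a
flip sign back: reduced form of g is (-6,-2,-12)
reduced forms (8, -6, 10) vs (-6, -2, -12) ⇒ inequivalent

no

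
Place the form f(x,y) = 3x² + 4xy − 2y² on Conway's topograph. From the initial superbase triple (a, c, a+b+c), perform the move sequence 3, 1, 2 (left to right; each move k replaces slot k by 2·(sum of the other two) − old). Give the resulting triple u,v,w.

start (3,-2,5) = (f(1,0),f(0,1),f(1,1))
replace slot 3: 2·(3+(-2)) − 5 = -3 → (3,-2,-3)
replace slot 1: 2·((-2)+(-3)) − 3 = -13 → (-13,-2,-3)
replace slot 2: 2·((-13)+(-3)) − (-2) = -30 → (-13,-30,-3)

-13,-30,-3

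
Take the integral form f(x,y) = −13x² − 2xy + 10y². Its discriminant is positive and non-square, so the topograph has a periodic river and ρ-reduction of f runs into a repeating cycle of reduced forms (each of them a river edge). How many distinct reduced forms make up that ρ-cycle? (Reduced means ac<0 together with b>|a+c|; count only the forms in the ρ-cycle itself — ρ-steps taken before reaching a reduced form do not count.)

D = 524, ⌊√D⌋ = 22
descent: ρ → (10,22,-1)  [lands on river]
river: ρ → (-1,22,10)
river: ρ → (10,18,-5)
river: ρ → (-5,22,2)
river: ρ → (2,22,-5)
river: ρ → (-5,18,10)
ρ-cycle length = 6 (tail of 1 descent step not counted)

6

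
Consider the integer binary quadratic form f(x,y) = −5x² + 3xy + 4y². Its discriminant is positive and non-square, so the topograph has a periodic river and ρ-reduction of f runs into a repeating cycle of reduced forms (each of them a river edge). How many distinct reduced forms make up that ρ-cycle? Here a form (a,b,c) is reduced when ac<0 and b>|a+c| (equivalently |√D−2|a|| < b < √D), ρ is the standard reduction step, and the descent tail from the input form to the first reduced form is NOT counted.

D = 89, ⌊√D⌋ = 9
river: ρ → (4,5,-4)
river: ρ → (-4,3,5)
river: ρ → (5,7,-2)
river: ρ → (-2,9,1)
river: ρ → (1,9,-2)
river: ρ → (-2,7,5)
river: ρ → (5,3,-4)
river: ρ → (-4,5,4)
river: ρ → (4,3,-5)
river: ρ → (-5,7,2)
river: ρ → (2,9,-1)
river: ρ → (-1,9,2)
river: ρ → (2,7,-5)
river: ρ → (-5,3,4)
ρ-cycle length = 14 (tail of 0 descent steps not counted)

14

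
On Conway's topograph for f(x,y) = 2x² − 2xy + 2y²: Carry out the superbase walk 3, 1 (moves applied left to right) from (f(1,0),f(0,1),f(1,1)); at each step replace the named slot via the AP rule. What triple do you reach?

start (2,2,2) = (f(1,0),f(0,1),f(1,1))
replace slot 3: 2·(2+2) − 2 = 6 → (2,2,6)
replace slot 1: 2·(2+6) − 2 = 14 → (14,2,6)

14,2,6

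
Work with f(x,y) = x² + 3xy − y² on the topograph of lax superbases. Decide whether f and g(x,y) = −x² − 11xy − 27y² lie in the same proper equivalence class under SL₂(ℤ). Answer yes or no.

D₁ = 13, D₂ = 13
river cycle of f (length 2): (-1, 3, 1), (1, 3, -1)
river cycle of g (length 2): (-1, 3, 1), (1, 3, -1)
cycles coincide ⇒ equivalent

yes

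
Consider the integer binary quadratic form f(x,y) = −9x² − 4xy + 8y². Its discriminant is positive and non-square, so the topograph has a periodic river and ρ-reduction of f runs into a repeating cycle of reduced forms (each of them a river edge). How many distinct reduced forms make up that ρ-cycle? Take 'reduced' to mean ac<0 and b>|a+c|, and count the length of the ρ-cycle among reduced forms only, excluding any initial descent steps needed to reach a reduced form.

D = 304, ⌊√D⌋ = 17
descent: ρ → (8,4,-9)  [lands on river]
river: ρ → (-9,14,3)
river: ρ → (3,16,-4)
river: ρ → (-4,16,3)
river: ρ → (3,14,-9)
river: ρ → (-9,4,8)
river: ρ → (8,12,-5)
river: ρ → (-5,8,12)
river: ρ → (12,16,-1)
river: ρ → (-1,16,12)
river: ρ → (12,8,-5)
river: ρ → (-5,12,8)
ρ-cycle length = 12 (tail of 1 descent step not counted)

12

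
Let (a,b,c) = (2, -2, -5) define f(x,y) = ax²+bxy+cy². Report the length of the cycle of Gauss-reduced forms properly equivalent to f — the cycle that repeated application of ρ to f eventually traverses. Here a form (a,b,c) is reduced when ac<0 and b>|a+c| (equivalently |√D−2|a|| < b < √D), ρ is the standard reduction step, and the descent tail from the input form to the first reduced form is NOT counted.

D = 44, ⌊√D⌋ = 6
descent: ρ → (-5,2,2)
descent: ρ → (2,6,-1)  [lands on river]
river: ρ → (-1,6,2)
ρ-cycle length = 2 (tail of 2 descent steps not counted)

2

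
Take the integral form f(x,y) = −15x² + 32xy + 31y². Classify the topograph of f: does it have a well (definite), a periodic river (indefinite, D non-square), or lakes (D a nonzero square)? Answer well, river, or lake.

D = b²−4ac = 32² − 4·(-15)·31 = 2884
D > 0 non-square ⇒ indefinite ⇒ periodic river

river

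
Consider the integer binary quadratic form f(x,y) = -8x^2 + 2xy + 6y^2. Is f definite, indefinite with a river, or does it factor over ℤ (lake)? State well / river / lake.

D = b²−4ac = 2² − 4·(-8)·6 = 196
D = 14² is a perfect square ⇒ form factors over ℤ ⇒ lakes

lake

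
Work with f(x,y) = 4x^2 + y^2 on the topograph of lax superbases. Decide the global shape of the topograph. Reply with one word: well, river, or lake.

D = b²−4ac = 0² − 4·4·1 = -16
D < 0 ⇒ definite ⇒ every region one sign ⇒ single well

well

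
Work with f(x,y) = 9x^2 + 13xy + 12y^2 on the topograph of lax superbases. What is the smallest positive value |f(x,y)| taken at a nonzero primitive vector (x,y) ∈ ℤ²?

translate: b→-5 (≡13 mod 18), so (9,13,12)→(9,-5,8)
flip: (9,-5,8)→(8,5,9)
reduced (well bottom): (8,5,9) with a≤c, −a<b≤a
well minimum = a = 8

8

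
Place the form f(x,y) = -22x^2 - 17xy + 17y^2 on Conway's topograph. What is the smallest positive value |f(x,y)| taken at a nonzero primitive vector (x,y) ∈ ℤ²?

descent: ρ → (17,17,-22)  [lands on river]
river: ρ → (-22,27,12)
river: ρ → (12,21,-28)
river: ρ → (-28,35,5)
river: ρ → (5,35,-28)
river: ρ → (-28,21,12)
river: ρ → (12,27,-22)
river: ρ → (-22,17,17)
closes: descent 1, river 8
min |a| on river = 5

5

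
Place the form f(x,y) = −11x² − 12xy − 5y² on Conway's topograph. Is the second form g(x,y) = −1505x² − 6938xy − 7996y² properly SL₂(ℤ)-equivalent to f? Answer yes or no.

D₁ = -76, D₂ = -76
f is negative-definite; reduce −f:
−f: translate: b→-10 (≡12 mod 22), so (11,12,5)→(11,-10,4)
−f: flip: (11,-10,4)→(4,10,11)
−f: translate: b→2 (≡10 mod 8), so (4,10,11)→(4,2,5)
−f: reduced (well bottom): (4,2,5) with a≤c, −a<b≤a
flip sign back: reduced form of f is (-4,-2,-5)
g is negative-definite; reduce −g:
−g: translate: b→918 (≡6938 mod 3010), so (1505,6938,7996)→(1505,918,140)
−g: flip: (1505,918,140)→(140,-918,1505)
−g: translate: b→-78 (≡-918 mod 280), so (140,-918,1505)→(140,-78,11)
−g: flip: (140,-78,11)→(11,78,140)
−g: translate: b→-10 (≡78 mod 22), so (11,78,140)→(11,-10,4)
−g: flip: (11,-10,4)→(4,10,11)
−g: translate: b→2 (≡10 mod 8), so (4,10,11)→(4,2,5)
−g: reduced (well bottom): (4,2,5) with a≤c, −a<b≤a
flip sign back: reduced form of g is (-4,-2,-5)
reduced forms (-4, -2, -5) vs (-4, -2, -5) ⇒ equivalent

yes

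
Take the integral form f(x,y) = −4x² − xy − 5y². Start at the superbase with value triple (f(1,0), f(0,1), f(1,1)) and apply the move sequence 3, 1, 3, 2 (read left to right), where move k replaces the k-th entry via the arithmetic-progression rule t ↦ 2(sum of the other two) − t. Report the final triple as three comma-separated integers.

start (-4,-5,-10) = (f(1,0),f(0,1),f(1,1))
replace slot 3: 2·((-4)+(-5)) − (-10) = -8 → (-4,-5,-8)
replace slot 1: 2·((-5)+(-8)) − (-4) = -22 → (-22,-5,-8)
replace slot 3: 2·((-22)+(-5)) − (-8) = -46 → (-22,-5,-46)
replace slot 2: 2·((-22)+(-46)) − (-5) = -131 → (-22,-131,-46)

-22,-131,-46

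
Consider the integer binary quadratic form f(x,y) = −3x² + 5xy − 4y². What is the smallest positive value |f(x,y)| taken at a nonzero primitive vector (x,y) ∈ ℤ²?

translate: b→1 (≡-5 mod 6), so (3,-5,4)→(3,1,2)
flip: (3,1,2)→(2,-1,3)
reduced (well bottom): (2,-1,3) with a≤c, −a<b≤a
well minimum |f| = |-2| = 2 (negative-definite)

2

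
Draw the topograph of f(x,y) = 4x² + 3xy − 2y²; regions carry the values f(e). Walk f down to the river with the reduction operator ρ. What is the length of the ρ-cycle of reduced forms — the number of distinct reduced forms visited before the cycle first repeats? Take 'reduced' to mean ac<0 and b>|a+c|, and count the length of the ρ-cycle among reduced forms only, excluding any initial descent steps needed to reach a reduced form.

D = 41, ⌊√D⌋ = 6
river: ρ → (-2,5,2)
river: ρ → (2,3,-4)
river: ρ → (-4,5,1)
river: ρ → (1,5,-4)
river: ρ → (-4,3,2)
river: ρ → (2,5,-2)
river: ρ → (-2,3,4)
river: ρ → (4,5,-1)
river: ρ → (-1,5,4)
river: ρ → (4,3,-2)
ρ-cycle length = 10 (tail of 0 descent steps not counted)

10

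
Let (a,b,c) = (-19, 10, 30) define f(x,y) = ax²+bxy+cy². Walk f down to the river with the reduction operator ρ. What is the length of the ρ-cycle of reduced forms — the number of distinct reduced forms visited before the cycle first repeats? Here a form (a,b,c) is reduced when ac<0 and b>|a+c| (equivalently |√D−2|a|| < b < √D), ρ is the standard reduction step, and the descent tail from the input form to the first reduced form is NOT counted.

D = 2380, ⌊√D⌋ = 48
descent: ρ → (30,-10,-19)
descent: ρ → (-19,48,1)  [lands on river]
river: ρ → (1,48,-19)
river: ρ → (-19,28,21)
river: ρ → (21,14,-26)
river: ρ → (-26,38,9)
river: ρ → (9,34,-34)
river: ρ → (-34,34,9)
river: ρ → (9,38,-26)
river: ρ → (-26,14,21)
river: ρ → (21,28,-19)
ρ-cycle length = 10 (tail of 2 descent steps not counted)

10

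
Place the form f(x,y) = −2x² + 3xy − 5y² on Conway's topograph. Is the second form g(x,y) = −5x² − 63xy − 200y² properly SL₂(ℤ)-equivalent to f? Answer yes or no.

D₁ = -31, D₂ = -31
f is negative-definite; reduce −f:
−f: translate: b→1 (≡-3 mod 4), so (2,-3,5)→(2,1,4)
−f: reduced (well bottom): (2,1,4) with a≤c, −a<b≤a
flip sign back: reduced form of f is (-2,-1,-4)
g is negative-definite; reduce −g:
−g: translate: b→3 (≡63 mod 10), so (5,63,200)→(5,3,2)
−g: flip: (5,3,2)→(2,-3,5)
−g: translate: b→1 (≡-3 mod 4), so (2,-3,5)→(2,1,4)
−g: reduced (well bottom): (2,1,4) with a≤c, −a<b≤a
flip sign back: reduced form of g is (-2,-1,-4)
reduced forms (-2, -1, -4) vs (-2, -1, -4) ⇒ equivalent

yes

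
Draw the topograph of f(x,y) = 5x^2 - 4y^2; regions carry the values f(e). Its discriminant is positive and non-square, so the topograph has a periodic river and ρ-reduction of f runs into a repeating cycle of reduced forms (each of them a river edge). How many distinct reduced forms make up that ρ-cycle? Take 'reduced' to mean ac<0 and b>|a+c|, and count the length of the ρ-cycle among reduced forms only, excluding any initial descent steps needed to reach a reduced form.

D = 80, ⌊√D⌋ = 8
descent: ρ → (-4,8,1)  [lands on river]
river: ρ → (1,8,-4)
ρ-cycle length = 2 (tail of 1 descent step not counted)

2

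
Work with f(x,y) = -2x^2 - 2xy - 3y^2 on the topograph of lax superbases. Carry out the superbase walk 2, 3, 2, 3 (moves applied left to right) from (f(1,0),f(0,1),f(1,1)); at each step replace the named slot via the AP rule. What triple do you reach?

start (-2,-3,-7) = (f(1,0),f(0,1),f(1,1))
replace slot 2: 2·((-2)+(-7)) − (-3) = -15 → (-2,-15,-7)
replace slot 3: 2·((-2)+(-15)) − (-7) = -27 → (-2,-15,-27)
replace slot 2: 2·((-2)+(-27)) − (-15) = -43 → (-2,-43,-27)
replace slot 3: 2·((-2)+(-43)) − (-27) = -63 → (-2,-43,-63)

-2,-43,-63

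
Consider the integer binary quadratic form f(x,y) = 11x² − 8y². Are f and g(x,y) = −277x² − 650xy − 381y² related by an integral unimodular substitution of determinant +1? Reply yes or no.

D₁ = 352, D₂ = 352
river cycle of f (length 6): (-8, 16, 3), (3, 14, -13), (-13, 12, 4), (4, 12, -13), (-13, 14, 3), (3, 16, -8)
river cycle of g (length 6): (-8, 16, 3), (3, 14, -13), (-13, 12, 4), (4, 12, -13), (-13, 14, 3), (3, 16, -8)
cycles coincide ⇒ equivalent

yes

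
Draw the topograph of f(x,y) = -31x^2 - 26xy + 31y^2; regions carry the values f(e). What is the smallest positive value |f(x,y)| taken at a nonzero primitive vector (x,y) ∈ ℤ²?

descent: ρ → (31,26,-31)  [lands on river]
river: ρ → (-31,36,26)
river: ρ → (26,16,-41)
river: ρ → (-41,66,1)
river: ρ → (1,66,-41)
river: ρ → (-41,16,26)
river: ρ → (26,36,-31)
river: ρ → (-31,26,31)
river: ρ → (31,36,-26)
river: ρ → (-26,16,41)
river: ρ → (41,66,-1)
river: ρ → (-1,66,41)
river: ρ → (41,16,-26)
river: ρ → (-26,36,31)
closes: descent 1, river 14
min |a| on river = 1

1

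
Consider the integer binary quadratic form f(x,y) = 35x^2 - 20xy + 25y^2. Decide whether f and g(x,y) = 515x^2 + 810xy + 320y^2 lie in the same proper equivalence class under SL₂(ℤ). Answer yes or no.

D₁ = -3100, D₂ = -3100
f: flip: (35,-20,25)→(25,20,35)
f: reduced (well bottom): (25,20,35) with a≤c, −a<b≤a
g: translate: b→-220 (≡810 mod 1030), so (515,810,320)→(515,-220,25)
g: flip: (515,-220,25)→(25,220,515)
g: translate: b→20 (≡220 mod 50), so (25,220,515)→(25,20,35)
g: reduced (well bottom): (25,20,35) with a≤c, −a<b≤a
reduced forms (25, 20, 35) vs (25, 20, 35) ⇒ equivalent

yes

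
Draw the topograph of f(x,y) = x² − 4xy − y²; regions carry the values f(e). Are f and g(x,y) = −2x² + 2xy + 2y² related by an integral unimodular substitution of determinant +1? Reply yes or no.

D₁ = 20, D₂ = 20
river cycle of f (length 2): (-1, 4, 1), (1, 4, -1)
river cycle of g (length 2): (2, 2, -2), (-2, 2, 2)
cycles differ ⇒ inequivalent

no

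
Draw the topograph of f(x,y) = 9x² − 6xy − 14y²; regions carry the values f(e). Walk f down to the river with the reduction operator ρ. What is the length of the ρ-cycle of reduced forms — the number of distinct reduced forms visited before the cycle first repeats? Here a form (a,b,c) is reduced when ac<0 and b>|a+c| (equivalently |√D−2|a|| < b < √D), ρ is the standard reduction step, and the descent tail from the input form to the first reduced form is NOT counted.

D = 540, ⌊√D⌋ = 23
descent: ρ → (-14,6,9)  [lands on river]
river: ρ → (9,12,-11)
river: ρ → (-11,10,10)
river: ρ → (10,10,-11)
river: ρ → (-11,12,9)
river: ρ → (9,6,-14)
river: ρ → (-14,22,1)
river: ρ → (1,22,-14)
ρ-cycle length = 8 (tail of 1 descent step not counted)

8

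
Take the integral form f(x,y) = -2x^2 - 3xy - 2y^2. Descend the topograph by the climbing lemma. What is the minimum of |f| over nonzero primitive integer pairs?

translate: b→-1 (≡3 mod 4), so (2,3,2)→(2,-1,1)
flip: (2,-1,1)→(1,1,2)
reduced (well bottom): (1,1,2) with a≤c, −a<b≤a
well minimum |f| = |-1| = 1 (negative-definite)

1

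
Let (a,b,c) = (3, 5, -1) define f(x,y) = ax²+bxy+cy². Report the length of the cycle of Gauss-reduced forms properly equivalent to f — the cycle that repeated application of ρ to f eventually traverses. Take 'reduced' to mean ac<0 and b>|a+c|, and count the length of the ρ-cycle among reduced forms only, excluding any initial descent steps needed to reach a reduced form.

D = 37, ⌊√D⌋ = 6
river: ρ → (-1,5,3)
river: ρ → (3,1,-3)
river: ρ → (-3,5,1)
river: ρ → (1,5,-3)
river: ρ → (-3,1,3)
river: ρ → (3,5,-1)
ρ-cycle length = 6 (tail of 0 descent steps not counted)

6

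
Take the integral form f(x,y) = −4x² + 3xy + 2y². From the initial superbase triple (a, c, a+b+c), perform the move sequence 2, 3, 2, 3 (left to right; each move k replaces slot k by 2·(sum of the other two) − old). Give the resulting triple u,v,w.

start (-4,2,1) = (f(1,0),f(0,1),f(1,1))
replace slot 2: 2·((-4)+1) − 2 = -8 → (-4,-8,1)
replace slot 3: 2·((-4)+(-8)) − 1 = -25 → (-4,-8,-25)
replace slot 2: 2·((-4)+(-25)) − (-8) = -50 → (-4,-50,-25)
replace slot 3: 2·((-4)+(-50)) − (-25) = -83 → (-4,-50,-83)

-4,-50,-83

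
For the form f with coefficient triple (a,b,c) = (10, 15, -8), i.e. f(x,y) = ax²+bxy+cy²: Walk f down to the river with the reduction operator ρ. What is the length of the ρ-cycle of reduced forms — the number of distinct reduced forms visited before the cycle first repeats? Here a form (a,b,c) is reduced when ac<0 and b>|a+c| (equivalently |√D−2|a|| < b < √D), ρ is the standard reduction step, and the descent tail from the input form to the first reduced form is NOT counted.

D = 545, ⌊√D⌋ = 23
river: ρ → (-8,17,8)
river: ρ → (8,15,-10)
river: ρ → (-10,5,13)
river: ρ → (13,21,-2)
river: ρ → (-2,23,2)
river: ρ → (2,21,-13)
river: ρ → (-13,5,10)
river: ρ → (10,15,-8)
ρ-cycle length = 8 (tail of 0 descent steps not counted)

8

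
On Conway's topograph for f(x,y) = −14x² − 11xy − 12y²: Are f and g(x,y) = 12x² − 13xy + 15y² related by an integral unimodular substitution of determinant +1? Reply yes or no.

D₁ = -551, D₂ = -551
f is negative-definite; reduce −f:
−f: flip: (14,11,12)→(12,-11,14)
−f: reduced (well bottom): (12,-11,14) with a≤c, −a<b≤a
flip sign back: reduced form of f is (-12,11,-14)
g: translate: b→11 (≡-13 mod 24), so (12,-13,15)→(12,11,14)
g: reduced (well bottom): (12,11,14) with a≤c, −a<b≤a
reduced forms (-12, 11, -14) vs (12, 11, 14) ⇒ inequivalent

no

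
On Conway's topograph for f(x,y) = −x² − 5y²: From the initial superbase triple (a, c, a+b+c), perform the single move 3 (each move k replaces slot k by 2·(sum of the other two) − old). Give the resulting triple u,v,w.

start (-1,-5,-6) = (f(1,0),f(0,1),f(1,1))
replace slot 3: 2·((-1)+(-5)) − (-6) = -6 → (-1,-5,-6)

-1,-5,-6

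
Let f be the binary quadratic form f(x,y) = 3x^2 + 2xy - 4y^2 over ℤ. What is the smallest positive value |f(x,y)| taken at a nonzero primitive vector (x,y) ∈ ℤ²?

river: ρ → (-4,6,1)
river: ρ → (1,6,-4)
river: ρ → (-4,2,3)
river: ρ → (3,4,-3)
river: ρ → (-3,2,4)
river: ρ → (4,6,-1)
river: ρ → (-1,6,4)
river: ρ → (4,2,-3)
river: ρ → (-3,4,3)
river: ρ → (3,2,-4)
closes: descent 0, river 10
min |a| on river = 1

1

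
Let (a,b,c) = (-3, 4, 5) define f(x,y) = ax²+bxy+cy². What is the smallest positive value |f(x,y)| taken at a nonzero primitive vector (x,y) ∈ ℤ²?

river: ρ → (5,6,-2)
river: ρ → (-2,6,5)
river: ρ → (5,4,-3)
river: ρ → (-3,8,1)
river: ρ → (1,8,-3)
river: ρ → (-3,4,5)
closes: descent 0, river 6
min |a| on river = 1

1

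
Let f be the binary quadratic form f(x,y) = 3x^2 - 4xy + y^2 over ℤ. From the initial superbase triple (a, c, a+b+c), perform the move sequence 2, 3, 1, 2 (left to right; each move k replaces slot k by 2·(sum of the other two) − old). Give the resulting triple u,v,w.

start (3,1,0) = (f(1,0),f(0,1),f(1,1))
replace slot 2: 2·(3+0) − 1 = 5 → (3,5,0)
replace slot 3: 2·(3+5) − 0 = 16 → (3,5,16)
replace slot 1: 2·(5+16) − 3 = 39 → (39,5,16)
replace slot 2: 2·(39+16) − 5 = 105 → (39,105,16)

39,105,16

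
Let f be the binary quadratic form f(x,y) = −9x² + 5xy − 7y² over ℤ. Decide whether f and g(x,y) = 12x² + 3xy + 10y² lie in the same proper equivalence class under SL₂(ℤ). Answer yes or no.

D₁ = -227, D₂ = -471
discriminants differ ⇒ not SL₂(ℤ)-equivalent

no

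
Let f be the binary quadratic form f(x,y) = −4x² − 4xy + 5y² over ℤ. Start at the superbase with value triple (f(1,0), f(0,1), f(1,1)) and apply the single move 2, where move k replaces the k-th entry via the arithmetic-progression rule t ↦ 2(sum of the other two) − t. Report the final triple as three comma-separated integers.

start (-4,5,-3) = (f(1,0),f(0,1),f(1,1))
replace slot 2: 2·((-4)+(-3)) − 5 = -19 → (-4,-19,-3)

-4,-19,-3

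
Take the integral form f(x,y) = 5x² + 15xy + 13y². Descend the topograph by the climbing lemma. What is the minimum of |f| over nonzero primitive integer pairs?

translate: b→5 (≡15 mod 10), so (5,15,13)→(5,5,3)
flip: (5,5,3)→(3,-5,5)
translate: b→1 (≡-5 mod 6), so (3,-5,5)→(3,1,3)
reduced (well bottom): (3,1,3) with a≤c, −a<b≤a
well minimum = a = 3

3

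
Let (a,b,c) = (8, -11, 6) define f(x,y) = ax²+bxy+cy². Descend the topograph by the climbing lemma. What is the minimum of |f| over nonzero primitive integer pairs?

translate: b→5 (≡-11 mod 16), so (8,-11,6)→(8,5,3)
flip: (8,5,3)→(3,-5,8)
translate: b→1 (≡-5 mod 6), so (3,-5,8)→(3,1,6)
reduced (well bottom): (3,1,6) with a≤c, −a<b≤a
well minimum = a = 3

3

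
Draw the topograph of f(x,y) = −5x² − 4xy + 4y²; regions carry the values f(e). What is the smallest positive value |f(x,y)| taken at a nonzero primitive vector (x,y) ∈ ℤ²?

descent: ρ → (4,4,-5)  [lands on river]
river: ρ → (-5,6,3)
river: ρ → (3,6,-5)
river: ρ → (-5,4,4)
closes: descent 1, river 4
min |a| on river = 3

3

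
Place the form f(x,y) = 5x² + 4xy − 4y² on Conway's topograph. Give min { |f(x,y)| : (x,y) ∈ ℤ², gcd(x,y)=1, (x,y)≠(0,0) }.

river: ρ → (-4,4,5)
river: ρ → (5,6,-3)
river: ρ → (-3,6,5)
river: ρ → (5,4,-4)
closes: descent 0, river 4
min |a| on river = 3

3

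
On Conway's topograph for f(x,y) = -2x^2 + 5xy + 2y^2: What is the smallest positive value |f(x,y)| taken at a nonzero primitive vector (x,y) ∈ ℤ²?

river: ρ → (2,3,-4)
river: ρ → (-4,5,1)
river: ρ → (1,5,-4)
river: ρ → (-4,3,2)
river: ρ → (2,5,-2)
river: ρ → (-2,3,4)
river: ρ → (4,5,-1)
river: ρ → (-1,5,4)
river: ρ → (4,3,-2)
river: ρ → (-2,5,2)
closes: descent 0, river 10
min |a| on river = 1

1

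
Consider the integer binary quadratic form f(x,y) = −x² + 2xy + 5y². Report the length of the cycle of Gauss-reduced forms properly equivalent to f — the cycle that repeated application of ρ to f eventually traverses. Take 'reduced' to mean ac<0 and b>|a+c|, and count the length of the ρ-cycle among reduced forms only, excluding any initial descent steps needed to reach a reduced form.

D = 24, ⌊√D⌋ = 4
descent: ρ → (5,-2,-1)
descent: ρ → (-1,4,2)  [lands on river]
river: ρ → (2,4,-1)
ρ-cycle length = 2 (tail of 2 descent steps not counted)

2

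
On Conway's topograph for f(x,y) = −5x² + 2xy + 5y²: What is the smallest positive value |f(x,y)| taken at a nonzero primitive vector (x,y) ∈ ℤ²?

river: ρ → (5,8,-2)
river: ρ → (-2,8,5)
river: ρ → (5,2,-5)
river: ρ → (-5,8,2)
river: ρ → (2,8,-5)
river: ρ → (-5,2,5)
closes: descent 0, river 6
min |a| on river = 2

2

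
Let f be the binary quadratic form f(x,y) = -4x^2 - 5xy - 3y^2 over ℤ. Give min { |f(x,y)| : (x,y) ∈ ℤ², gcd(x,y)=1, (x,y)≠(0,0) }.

translate: b→-3 (≡5 mod 8), so (4,5,3)→(4,-3,2)
flip: (4,-3,2)→(2,3,4)
translate: b→-1 (≡3 mod 4), so (2,3,4)→(2,-1,3)
reduced (well bottom): (2,-1,3) with a≤c, −a<b≤a
well minimum |f| = |-2| = 2 (negative-definite)

2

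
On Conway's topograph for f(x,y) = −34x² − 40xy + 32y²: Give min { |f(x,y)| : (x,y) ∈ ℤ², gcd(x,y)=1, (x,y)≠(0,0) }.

descent: ρ → (32,40,-34)  [lands on river]
river: ρ → (-34,28,38)
river: ρ → (38,48,-24)
river: ρ → (-24,48,38)
river: ρ → (38,28,-34)
river: ρ → (-34,40,32)
river: ρ → (32,24,-42)
river: ρ → (-42,60,14)
river: ρ → (14,52,-58)
river: ρ → (-58,64,8)
river: ρ → (8,64,-58)
river: ρ → (-58,52,14)
river: ρ → (14,60,-42)
river: ρ → (-42,24,32)
closes: descent 1, river 14
min |a| on river = 8

8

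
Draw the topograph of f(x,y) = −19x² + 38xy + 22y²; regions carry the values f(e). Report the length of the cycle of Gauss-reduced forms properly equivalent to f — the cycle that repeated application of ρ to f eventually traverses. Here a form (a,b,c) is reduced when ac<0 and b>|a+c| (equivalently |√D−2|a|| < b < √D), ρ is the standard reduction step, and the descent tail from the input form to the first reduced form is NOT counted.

D = 3116, ⌊√D⌋ = 55
river: ρ → (22,50,-7)
river: ρ → (-7,48,29)
river: ρ → (29,10,-26)
river: ρ → (-26,42,13)
river: ρ → (13,36,-35)
river: ρ → (-35,34,14)
river: ρ → (14,50,-11)
river: ρ → (-11,38,38)
river: ρ → (38,38,-11)
river: ρ → (-11,50,14)
river: ρ → (14,34,-35)
river: ρ → (-35,36,13)
river: ρ → (13,42,-26)
river: ρ → (-26,10,29)
river: ρ → (29,48,-7)
river: ρ → (-7,50,22)
river: ρ → (22,38,-19)
river: ρ → (-19,38,22)
ρ-cycle length = 18 (tail of 0 descent steps not counted)

18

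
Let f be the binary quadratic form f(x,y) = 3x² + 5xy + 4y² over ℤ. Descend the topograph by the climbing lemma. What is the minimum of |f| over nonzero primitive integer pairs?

translate: b→-1 (≡5 mod 6), so (3,5,4)→(3,-1,2)
flip: (3,-1,2)→(2,1,3)
reduced (well bottom): (2,1,3) with a≤c, −a<b≤a
well minimum = a = 2

2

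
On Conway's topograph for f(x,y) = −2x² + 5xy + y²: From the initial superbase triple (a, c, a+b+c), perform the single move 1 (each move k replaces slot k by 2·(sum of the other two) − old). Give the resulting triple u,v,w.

start (-2,1,4) = (f(1,0),f(0,1),f(1,1))
replace slot 1: 2·(1+4) − (-2) = 12 → (12,1,4)

12,1,4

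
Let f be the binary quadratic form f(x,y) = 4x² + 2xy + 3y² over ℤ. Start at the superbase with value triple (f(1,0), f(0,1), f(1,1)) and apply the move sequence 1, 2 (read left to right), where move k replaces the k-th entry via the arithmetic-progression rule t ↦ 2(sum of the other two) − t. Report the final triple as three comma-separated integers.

start (4,3,9) = (f(1,0),f(0,1),f(1,1))
replace slot 1: 2·(3+9) − 4 = 20 → (20,3,9)
replace slot 2: 2·(20+9) − 3 = 55 → (20,55,9)

20,55,9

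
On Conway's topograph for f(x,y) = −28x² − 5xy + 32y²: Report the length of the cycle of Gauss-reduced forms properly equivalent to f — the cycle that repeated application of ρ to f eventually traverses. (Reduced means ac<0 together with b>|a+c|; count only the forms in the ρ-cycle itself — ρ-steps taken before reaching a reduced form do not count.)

D = 3609, ⌊√D⌋ = 60
descent: ρ → (32,5,-28)  [lands on river]
river: ρ → (-28,51,9)
river: ρ → (9,57,-10)
river: ρ → (-10,43,44)
river: ρ → (44,45,-9)
river: ρ → (-9,45,44)
river: ρ → (44,43,-10)
river: ρ → (-10,57,9)
river: ρ → (9,51,-28)
river: ρ → (-28,5,32)
river: ρ → (32,59,-1)
river: ρ → (-1,59,32)
ρ-cycle length = 12 (tail of 1 descent step not counted)

12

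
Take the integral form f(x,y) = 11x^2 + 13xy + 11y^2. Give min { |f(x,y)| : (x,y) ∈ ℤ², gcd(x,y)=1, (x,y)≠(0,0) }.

translate: b→-9 (≡13 mod 22), so (11,13,11)→(11,-9,9)
flip: (11,-9,9)→(9,9,11)
reduced (well bottom): (9,9,11) with a≤c, −a<b≤a
well minimum = a = 9

9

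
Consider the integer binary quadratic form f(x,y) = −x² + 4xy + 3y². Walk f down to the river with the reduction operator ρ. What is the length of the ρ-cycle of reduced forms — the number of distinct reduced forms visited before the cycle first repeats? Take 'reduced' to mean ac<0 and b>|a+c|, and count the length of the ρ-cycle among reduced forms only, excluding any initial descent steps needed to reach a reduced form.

D = 28, ⌊√D⌋ = 5
river: ρ → (3,2,-2)
river: ρ → (-2,2,3)
river: ρ → (3,4,-1)
river: ρ → (-1,4,3)
ρ-cycle length = 4 (tail of 0 descent steps not counted)

4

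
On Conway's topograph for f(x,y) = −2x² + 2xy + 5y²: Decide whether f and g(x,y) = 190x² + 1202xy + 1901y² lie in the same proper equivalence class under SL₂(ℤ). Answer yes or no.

D₁ = 44, D₂ = 44
river cycle of f (length 2): (-2, 6, 1), (1, 6, -2)
river cycle of g (length 2): (-2, 6, 1), (1, 6, -2)
cycles coincide ⇒ equivalent

yes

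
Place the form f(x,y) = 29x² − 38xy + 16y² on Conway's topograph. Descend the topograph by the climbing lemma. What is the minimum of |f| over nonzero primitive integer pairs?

translate: b→20 (≡-38 mod 58), so (29,-38,16)→(29,20,7)
flip: (29,20,7)→(7,-20,29)
translate: b→-6 (≡-20 mod 14), so (7,-20,29)→(7,-6,16)
reduced (well bottom): (7,-6,16) with a≤c, −a<b≤a
well minimum = a = 7

7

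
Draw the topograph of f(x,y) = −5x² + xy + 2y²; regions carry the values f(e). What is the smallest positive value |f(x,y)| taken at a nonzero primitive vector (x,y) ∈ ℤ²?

descent: ρ → (2,3,-4)  [lands on river]
river: ρ → (-4,5,1)
river: ρ → (1,5,-4)
river: ρ → (-4,3,2)
river: ρ → (2,5,-2)
river: ρ → (-2,3,4)
river: ρ → (4,5,-1)
river: ρ → (-1,5,4)
river: ρ → (4,3,-2)
river: ρ → (-2,5,2)
closes: descent 1, river 10
min |a| on river = 1

1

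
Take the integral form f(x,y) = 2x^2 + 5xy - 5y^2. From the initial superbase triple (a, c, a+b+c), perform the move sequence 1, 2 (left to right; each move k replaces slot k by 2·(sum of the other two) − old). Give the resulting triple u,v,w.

start (2,-5,2) = (f(1,0),f(0,1),f(1,1))
replace slot 1: 2·((-5)+2) − 2 = -8 → (-8,-5,2)
replace slot 2: 2·((-8)+2) − (-5) = -7 → (-8,-7,2)

-8,-7,2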